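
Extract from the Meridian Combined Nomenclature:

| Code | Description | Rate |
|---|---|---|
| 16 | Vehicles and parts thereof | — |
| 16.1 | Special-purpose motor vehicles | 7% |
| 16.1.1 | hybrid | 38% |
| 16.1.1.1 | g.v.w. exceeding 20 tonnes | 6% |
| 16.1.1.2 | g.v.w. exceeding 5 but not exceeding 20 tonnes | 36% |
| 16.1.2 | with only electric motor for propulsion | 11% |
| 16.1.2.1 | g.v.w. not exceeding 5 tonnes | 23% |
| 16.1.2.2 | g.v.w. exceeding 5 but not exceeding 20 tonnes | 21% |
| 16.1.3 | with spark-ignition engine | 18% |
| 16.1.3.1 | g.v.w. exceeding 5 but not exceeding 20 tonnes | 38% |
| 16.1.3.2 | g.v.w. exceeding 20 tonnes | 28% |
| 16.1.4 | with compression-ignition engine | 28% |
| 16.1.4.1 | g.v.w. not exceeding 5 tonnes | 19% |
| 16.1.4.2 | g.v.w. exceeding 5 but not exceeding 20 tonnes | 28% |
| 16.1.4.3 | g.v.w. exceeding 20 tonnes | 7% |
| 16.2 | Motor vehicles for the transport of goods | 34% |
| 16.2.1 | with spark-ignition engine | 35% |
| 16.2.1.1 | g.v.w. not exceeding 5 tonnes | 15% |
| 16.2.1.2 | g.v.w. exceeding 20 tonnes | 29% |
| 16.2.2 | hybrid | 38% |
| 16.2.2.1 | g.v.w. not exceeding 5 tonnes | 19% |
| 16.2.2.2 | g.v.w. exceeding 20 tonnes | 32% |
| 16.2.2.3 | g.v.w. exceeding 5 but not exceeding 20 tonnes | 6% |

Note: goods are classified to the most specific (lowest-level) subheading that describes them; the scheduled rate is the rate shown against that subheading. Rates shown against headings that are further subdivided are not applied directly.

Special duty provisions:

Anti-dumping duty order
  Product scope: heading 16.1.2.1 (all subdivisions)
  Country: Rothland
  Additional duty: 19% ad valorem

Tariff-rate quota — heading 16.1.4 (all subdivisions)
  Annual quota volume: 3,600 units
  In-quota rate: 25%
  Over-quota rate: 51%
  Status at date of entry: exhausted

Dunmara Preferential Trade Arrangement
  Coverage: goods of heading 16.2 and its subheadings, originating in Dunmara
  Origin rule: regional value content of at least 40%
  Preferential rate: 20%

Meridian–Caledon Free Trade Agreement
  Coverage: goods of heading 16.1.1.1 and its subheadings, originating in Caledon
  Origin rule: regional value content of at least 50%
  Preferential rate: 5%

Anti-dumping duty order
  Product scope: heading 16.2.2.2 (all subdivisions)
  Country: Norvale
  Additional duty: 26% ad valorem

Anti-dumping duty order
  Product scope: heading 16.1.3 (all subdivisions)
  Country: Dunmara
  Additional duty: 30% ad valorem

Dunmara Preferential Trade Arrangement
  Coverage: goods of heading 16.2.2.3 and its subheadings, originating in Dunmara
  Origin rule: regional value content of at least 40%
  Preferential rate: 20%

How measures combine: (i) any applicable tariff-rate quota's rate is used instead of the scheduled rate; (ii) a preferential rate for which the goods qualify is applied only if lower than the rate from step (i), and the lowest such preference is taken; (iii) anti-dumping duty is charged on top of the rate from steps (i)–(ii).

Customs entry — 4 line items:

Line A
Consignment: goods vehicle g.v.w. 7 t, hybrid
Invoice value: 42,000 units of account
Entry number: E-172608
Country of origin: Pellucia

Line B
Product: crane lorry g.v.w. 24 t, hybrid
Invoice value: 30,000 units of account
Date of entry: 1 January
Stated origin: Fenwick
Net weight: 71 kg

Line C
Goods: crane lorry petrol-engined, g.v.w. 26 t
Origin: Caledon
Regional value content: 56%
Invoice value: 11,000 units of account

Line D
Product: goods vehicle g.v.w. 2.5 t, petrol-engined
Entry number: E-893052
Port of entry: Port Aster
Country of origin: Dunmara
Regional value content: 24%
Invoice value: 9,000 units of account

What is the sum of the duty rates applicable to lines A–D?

55%

Line A: goods vehicle → 16.2; hybrid → 16.2.2; g.v.w. 7 t → 16.2.2.3. Scheduled 6%. No special measure applies. → 6%.
Line B: crane lorry → 16.1; hybrid → 16.1.1; g.v.w. 24 t → 16.1.1.1. Scheduled 6%. No special measure applies. → 6%.
Line C: crane lorry → 16.1; petrol-engined → 16.1.3; g.v.w. 26 t → 16.1.3.2. Scheduled 28%. Caledon agreement on 16.1.1.1: 16.1.3.2 not covered. → 28%.
Line D: goods vehicle → 16.2; petrol-engined → 16.2.1; g.v.w. 2.5 t → 16.2.1.1. Scheduled 15%. Dunmara agreement on 16.2: RVC < 40%; Dunmara agreement on 16.2.2.3: 16.2.1.1 not covered. → 15%.
Sum: 6% + 6% + 28% + 15% = 55%.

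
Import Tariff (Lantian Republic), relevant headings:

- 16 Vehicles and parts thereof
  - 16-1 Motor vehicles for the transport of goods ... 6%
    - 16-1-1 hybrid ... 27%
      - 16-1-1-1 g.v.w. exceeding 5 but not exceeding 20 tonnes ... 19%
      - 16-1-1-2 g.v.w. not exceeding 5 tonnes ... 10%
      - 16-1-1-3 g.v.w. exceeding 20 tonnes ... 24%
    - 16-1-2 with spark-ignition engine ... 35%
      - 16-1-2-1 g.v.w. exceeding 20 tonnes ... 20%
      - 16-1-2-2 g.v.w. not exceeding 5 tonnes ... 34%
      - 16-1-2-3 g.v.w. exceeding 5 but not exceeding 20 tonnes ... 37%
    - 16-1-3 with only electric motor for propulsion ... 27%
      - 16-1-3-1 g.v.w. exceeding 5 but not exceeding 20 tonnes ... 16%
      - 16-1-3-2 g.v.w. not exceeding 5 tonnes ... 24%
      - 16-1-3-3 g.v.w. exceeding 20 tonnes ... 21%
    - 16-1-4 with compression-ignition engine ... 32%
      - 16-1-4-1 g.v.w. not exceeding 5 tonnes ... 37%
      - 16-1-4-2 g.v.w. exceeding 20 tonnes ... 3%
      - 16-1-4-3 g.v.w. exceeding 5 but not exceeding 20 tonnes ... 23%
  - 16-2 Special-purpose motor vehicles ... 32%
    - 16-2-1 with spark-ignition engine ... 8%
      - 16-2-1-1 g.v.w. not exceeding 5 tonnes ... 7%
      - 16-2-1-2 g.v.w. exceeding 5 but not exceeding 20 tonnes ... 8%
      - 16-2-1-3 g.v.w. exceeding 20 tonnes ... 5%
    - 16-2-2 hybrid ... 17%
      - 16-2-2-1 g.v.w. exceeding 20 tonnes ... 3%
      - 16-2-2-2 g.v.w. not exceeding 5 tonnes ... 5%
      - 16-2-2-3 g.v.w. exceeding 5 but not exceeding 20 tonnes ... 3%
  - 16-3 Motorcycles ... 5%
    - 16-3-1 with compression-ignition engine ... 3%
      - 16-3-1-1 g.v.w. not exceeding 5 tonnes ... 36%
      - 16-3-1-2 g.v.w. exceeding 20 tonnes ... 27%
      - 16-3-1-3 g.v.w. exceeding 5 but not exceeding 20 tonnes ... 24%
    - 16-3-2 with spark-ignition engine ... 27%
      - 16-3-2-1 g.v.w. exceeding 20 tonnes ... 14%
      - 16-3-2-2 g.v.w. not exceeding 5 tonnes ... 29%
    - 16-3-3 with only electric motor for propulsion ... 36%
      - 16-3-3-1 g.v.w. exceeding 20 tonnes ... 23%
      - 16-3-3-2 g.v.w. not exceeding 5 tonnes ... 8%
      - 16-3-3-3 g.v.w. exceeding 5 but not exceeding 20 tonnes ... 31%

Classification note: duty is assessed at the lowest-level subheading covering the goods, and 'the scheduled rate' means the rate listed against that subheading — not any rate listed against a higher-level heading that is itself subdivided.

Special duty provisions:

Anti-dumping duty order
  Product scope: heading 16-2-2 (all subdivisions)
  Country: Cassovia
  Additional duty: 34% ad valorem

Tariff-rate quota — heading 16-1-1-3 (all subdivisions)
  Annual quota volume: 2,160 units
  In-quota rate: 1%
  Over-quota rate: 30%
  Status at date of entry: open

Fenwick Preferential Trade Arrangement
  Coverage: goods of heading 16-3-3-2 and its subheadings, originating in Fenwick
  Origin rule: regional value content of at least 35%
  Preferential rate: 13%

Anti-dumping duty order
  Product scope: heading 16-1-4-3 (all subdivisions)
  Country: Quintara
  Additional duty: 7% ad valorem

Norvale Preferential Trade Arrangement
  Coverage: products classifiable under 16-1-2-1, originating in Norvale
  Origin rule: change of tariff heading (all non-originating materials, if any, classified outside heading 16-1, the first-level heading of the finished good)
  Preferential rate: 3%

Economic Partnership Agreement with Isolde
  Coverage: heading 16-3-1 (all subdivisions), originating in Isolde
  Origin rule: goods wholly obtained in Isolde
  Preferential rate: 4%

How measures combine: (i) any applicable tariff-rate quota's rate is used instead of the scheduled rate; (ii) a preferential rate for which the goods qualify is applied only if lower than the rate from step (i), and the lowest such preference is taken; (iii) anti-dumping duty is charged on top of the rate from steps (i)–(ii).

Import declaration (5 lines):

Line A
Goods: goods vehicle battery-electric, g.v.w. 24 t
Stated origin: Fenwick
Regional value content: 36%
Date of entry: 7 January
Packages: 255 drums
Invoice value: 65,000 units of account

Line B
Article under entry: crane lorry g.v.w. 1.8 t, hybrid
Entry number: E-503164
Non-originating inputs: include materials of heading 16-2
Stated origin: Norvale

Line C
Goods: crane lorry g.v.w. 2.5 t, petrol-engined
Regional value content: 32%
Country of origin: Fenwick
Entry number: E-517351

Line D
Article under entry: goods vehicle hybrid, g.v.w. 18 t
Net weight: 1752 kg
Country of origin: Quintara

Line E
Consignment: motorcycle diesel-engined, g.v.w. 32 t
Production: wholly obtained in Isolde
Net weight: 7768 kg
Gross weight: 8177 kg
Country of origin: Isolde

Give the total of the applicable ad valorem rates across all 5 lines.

56%

Line A: goods vehicle → 16-1; battery-electric → 16-1-3; g.v.w. 24 t → 16-1-3-3. Scheduled 21%. Fenwick agreement on 16-3-3-2: 16-1-3-3 not covered. → 21%.
Line B: crane lorry → 16-2; hybrid → 16-2-2; g.v.w. 1.8 t → 16-2-2-2. Scheduled 5%. Norvale agreement on 16-1-2-1: 16-2-2-2 not covered. → 5%.
Line C: crane lorry → 16-2; petrol-engined → 16-2-1; g.v.w. 2.5 t → 16-2-1-1. Scheduled 7%. Fenwick agreement on 16-3-3-2: 16-2-1-1 not covered. → 7%.
Line D: goods vehicle → 16-1; hybrid → 16-1-1; g.v.w. 18 t → 16-1-1-1. Scheduled 19%. No special measure applies. → 19%.
Line E: motorcycle → 16-3; diesel-engined → 16-3-1; g.v.w. 32 t → 16-3-1-2. Scheduled 27%. Isolde agreement on 16-3-1: wholly obtained → 4% available; preferential 4%. → 4%.
Sum: 21% + 5% + 7% + 19% + 4% = 56%.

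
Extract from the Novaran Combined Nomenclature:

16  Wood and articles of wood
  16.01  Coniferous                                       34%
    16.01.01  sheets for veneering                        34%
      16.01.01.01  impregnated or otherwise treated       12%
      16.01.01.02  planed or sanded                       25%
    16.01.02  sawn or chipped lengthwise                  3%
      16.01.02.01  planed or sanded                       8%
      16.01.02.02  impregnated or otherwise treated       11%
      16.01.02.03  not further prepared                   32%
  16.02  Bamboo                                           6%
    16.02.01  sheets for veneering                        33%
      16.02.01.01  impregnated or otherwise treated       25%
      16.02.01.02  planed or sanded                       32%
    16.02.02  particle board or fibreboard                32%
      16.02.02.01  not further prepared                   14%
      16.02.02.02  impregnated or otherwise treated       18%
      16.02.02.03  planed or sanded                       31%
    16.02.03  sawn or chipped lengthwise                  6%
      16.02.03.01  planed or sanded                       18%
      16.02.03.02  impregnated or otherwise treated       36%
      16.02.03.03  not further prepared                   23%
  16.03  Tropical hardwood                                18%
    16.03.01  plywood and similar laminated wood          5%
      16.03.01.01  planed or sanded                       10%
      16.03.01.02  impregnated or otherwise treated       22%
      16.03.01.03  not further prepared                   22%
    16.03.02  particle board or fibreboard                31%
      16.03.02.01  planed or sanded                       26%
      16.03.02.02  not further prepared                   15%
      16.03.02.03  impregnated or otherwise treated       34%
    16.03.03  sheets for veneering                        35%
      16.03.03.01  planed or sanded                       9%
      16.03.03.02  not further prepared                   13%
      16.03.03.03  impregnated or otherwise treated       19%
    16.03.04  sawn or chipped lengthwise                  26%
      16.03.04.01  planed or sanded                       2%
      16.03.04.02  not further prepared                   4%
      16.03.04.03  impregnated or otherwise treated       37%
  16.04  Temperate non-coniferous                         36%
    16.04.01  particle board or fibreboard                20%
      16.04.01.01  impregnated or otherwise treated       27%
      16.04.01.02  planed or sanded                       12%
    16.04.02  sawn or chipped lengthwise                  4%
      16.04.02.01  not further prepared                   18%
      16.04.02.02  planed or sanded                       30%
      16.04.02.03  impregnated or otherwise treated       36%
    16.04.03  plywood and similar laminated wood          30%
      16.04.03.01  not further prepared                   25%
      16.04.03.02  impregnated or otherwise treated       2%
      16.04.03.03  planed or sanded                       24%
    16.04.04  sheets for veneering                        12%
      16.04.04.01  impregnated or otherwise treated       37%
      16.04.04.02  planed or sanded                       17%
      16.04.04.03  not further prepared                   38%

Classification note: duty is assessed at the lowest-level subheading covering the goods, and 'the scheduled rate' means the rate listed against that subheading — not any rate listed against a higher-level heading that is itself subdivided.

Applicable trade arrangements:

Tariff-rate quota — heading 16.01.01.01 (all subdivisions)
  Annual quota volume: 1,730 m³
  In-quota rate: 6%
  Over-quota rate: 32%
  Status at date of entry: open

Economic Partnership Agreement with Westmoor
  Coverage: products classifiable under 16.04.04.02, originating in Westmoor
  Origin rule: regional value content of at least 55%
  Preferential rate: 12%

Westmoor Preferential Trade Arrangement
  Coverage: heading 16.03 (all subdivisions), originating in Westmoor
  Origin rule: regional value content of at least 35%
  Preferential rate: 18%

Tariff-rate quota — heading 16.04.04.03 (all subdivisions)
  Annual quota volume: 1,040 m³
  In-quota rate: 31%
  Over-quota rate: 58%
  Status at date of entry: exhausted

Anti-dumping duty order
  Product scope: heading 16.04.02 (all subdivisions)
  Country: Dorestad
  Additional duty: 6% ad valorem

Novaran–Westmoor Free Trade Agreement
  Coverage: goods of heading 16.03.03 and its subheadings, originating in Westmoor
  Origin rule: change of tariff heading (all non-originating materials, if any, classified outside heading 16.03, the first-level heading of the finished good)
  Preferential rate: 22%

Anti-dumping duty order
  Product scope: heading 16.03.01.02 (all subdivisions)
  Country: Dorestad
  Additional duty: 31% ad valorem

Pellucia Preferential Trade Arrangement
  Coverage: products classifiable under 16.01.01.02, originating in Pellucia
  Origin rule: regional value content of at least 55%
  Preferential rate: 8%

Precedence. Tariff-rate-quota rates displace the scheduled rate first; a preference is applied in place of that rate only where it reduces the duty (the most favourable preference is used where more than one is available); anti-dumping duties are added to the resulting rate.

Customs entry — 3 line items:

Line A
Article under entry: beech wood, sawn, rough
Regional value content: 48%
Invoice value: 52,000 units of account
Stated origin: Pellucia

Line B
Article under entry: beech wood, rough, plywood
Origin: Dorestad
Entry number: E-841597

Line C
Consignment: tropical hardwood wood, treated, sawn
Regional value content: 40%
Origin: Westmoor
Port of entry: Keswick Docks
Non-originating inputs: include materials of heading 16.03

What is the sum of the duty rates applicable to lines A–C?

Line A: beech → 16.04; sawn → 16.04.02; rough → 16.04.02.01. Scheduled 18%. Pellucia agreement on 16.01.01.02: 16.04.02.01 not covered. → 18%.
Line B: beech → 16.04; plywood → 16.04.03; rough → 16.04.03.01. Scheduled 25%. No special measure applies. → 25%.
Line C: tropical hardwood → 16.03; sawn → 16.03.04; treated → 16.03.04.03. Scheduled 37%. Westmoor agreement on 16.04.04.02: 16.03.04.03 not covered; Westmoor agreement on 16.03: RVC ≥ 35% → 18% available; Westmoor agreement on 16.03.03: 16.03.04.03 not covered; preferential 18%. → 18%.
Sum: 18% + 25% + 18% = 61%.

61%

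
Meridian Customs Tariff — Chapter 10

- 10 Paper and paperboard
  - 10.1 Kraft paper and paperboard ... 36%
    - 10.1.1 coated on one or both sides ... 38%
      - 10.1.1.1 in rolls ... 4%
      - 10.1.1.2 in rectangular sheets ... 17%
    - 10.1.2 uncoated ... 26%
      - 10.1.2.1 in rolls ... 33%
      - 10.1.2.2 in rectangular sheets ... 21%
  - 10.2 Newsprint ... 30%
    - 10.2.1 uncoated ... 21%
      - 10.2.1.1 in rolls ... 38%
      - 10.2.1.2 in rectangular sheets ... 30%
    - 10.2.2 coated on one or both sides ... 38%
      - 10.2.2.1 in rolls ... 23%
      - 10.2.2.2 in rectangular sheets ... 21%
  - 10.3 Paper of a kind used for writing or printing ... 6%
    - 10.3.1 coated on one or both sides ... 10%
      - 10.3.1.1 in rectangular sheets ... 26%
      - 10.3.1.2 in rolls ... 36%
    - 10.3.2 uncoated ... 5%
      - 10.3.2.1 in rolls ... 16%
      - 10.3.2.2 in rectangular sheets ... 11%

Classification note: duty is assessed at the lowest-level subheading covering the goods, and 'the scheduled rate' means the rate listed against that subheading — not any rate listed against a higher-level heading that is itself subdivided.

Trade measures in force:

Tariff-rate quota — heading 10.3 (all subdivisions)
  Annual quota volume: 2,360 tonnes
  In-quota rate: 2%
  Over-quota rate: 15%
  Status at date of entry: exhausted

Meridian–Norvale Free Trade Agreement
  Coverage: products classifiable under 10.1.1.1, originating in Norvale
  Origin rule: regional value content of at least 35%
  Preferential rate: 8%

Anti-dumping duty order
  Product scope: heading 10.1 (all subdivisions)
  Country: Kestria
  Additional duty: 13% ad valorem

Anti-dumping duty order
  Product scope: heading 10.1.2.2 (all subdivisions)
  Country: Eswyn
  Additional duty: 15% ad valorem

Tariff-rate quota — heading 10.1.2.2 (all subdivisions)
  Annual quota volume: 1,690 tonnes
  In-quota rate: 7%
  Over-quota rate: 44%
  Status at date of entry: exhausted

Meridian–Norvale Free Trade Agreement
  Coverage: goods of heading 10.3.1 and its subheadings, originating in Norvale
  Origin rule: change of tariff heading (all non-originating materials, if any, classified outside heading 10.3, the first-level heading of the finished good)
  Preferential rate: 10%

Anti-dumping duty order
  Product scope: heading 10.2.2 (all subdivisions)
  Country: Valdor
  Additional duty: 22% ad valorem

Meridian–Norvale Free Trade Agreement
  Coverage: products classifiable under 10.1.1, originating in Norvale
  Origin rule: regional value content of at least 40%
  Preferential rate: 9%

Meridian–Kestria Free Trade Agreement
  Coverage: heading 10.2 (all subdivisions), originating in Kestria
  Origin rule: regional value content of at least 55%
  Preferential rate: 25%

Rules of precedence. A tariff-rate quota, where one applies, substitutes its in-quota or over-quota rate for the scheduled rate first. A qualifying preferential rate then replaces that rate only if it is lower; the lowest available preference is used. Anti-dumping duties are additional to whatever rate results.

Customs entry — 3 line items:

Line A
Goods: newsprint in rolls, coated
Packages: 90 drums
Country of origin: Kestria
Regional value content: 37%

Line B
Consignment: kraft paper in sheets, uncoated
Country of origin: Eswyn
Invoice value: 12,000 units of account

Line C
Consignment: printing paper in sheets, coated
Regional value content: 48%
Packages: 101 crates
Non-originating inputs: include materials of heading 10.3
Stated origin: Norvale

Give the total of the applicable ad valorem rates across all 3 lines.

Line A: newsprint → 10.2; coated → 10.2.2; in rolls → 10.2.2.1. Scheduled 23%. Kestria agreement on 10.2: RVC < 55%. → 23%.
Line B: kraft paper → 10.1; uncoated → 10.1.2; in sheets → 10.1.2.2. Scheduled 21%. quota on 10.1.2.2 exhausted → over-quota 44%; anti-dumping (Eswyn, 10.1.2.2): +15%; total 44% + 15% = 59%. → 59%.
Line C: printing paper → 10.3; coated → 10.3.1; in sheets → 10.3.1.1. Scheduled 26%. quota on 10.3 exhausted → over-quota 15%; Norvale agreement on 10.1.1.1: 10.3.1.1 not covered; Norvale agreement on 10.3.1: CTH not met; Norvale agreement on 10.1.1: 10.3.1.1 not covered. → 15%.
Sum: 23% + 59% + 15% = 97%.

97%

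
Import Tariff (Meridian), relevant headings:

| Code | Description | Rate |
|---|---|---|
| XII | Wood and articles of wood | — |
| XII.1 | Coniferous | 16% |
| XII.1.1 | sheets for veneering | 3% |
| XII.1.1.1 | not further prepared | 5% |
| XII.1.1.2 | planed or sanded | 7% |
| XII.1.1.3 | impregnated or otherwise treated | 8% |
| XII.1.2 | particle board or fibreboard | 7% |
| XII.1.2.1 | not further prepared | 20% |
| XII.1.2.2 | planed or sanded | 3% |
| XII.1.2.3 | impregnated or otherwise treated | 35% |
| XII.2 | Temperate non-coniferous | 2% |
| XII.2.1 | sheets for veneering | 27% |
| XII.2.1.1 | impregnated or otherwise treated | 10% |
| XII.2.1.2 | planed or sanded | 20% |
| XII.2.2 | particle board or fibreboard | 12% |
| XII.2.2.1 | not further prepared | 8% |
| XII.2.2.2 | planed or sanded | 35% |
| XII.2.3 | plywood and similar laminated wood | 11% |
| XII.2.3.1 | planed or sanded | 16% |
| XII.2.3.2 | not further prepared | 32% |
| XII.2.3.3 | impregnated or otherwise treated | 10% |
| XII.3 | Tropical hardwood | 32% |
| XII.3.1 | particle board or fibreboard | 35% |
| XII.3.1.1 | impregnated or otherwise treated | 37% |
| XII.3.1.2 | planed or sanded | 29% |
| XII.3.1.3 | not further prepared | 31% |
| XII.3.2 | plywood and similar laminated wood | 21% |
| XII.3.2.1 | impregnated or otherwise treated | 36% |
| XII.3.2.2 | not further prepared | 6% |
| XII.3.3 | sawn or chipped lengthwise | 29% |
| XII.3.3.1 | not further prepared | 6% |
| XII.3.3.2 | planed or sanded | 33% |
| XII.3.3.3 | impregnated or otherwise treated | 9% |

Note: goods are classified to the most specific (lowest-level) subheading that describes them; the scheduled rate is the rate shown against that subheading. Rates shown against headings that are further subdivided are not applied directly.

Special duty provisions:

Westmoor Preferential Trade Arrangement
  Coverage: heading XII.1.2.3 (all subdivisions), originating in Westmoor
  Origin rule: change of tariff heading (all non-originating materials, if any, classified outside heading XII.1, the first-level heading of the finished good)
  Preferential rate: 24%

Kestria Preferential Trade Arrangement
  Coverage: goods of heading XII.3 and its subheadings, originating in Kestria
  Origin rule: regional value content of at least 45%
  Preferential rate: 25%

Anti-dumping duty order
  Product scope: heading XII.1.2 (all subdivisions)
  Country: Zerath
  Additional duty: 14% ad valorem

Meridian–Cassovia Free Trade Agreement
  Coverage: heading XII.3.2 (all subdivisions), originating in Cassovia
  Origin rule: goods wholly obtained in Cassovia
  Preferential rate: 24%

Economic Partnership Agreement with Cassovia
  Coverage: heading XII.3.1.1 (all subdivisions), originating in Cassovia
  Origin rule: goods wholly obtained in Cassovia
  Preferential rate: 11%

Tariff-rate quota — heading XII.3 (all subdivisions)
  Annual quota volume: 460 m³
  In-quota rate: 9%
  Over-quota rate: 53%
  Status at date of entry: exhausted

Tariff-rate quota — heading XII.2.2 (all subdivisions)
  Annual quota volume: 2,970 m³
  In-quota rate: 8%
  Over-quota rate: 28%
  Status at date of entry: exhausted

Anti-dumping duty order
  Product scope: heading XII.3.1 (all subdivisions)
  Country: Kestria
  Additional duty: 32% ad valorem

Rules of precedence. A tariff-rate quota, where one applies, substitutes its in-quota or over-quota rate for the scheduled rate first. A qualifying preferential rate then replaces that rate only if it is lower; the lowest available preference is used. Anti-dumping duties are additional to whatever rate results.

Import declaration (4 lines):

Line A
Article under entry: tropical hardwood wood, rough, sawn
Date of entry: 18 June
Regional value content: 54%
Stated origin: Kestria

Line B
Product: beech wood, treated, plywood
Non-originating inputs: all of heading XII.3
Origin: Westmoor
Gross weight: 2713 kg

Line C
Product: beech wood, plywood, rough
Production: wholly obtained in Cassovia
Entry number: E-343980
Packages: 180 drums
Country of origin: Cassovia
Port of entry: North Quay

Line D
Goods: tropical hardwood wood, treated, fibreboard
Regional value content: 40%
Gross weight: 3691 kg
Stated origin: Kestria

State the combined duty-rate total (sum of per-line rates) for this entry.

Line A: tropical hardwood → XII.3; sawn → XII.3.3; rough → XII.3.3.1. Scheduled 6%. quota on XII.3 exhausted → over-quota 53%; Kestria agreement on XII.3: RVC ≥ 45% → 25% available; preferential 25%. → 25%.
Line B: beech → XII.2; plywood → XII.2.3; treated → XII.2.3.3. Scheduled 10%. Westmoor agreement on XII.1.2.3: XII.2.3.3 not covered. → 10%.
Line C: beech → XII.2; plywood → XII.2.3; rough → XII.2.3.2. Scheduled 32%. Cassovia agreement on XII.3.2: XII.2.3.2 not covered; Cassovia agreement on XII.3.1.1: XII.2.3.2 not covered. → 32%.
Line D: tropical hardwood → XII.3; fibreboard → XII.3.1; treated → XII.3.1.1. Scheduled 37%. quota on XII.3 exhausted → over-quota 53%; Kestria agreement on XII.3: RVC < 45%; anti-dumping (Kestria, XII.3.1): +32%; total 53% + 32% = 85%. → 85%.
Sum: 25% + 10% + 32% + 85% = 152%.

152%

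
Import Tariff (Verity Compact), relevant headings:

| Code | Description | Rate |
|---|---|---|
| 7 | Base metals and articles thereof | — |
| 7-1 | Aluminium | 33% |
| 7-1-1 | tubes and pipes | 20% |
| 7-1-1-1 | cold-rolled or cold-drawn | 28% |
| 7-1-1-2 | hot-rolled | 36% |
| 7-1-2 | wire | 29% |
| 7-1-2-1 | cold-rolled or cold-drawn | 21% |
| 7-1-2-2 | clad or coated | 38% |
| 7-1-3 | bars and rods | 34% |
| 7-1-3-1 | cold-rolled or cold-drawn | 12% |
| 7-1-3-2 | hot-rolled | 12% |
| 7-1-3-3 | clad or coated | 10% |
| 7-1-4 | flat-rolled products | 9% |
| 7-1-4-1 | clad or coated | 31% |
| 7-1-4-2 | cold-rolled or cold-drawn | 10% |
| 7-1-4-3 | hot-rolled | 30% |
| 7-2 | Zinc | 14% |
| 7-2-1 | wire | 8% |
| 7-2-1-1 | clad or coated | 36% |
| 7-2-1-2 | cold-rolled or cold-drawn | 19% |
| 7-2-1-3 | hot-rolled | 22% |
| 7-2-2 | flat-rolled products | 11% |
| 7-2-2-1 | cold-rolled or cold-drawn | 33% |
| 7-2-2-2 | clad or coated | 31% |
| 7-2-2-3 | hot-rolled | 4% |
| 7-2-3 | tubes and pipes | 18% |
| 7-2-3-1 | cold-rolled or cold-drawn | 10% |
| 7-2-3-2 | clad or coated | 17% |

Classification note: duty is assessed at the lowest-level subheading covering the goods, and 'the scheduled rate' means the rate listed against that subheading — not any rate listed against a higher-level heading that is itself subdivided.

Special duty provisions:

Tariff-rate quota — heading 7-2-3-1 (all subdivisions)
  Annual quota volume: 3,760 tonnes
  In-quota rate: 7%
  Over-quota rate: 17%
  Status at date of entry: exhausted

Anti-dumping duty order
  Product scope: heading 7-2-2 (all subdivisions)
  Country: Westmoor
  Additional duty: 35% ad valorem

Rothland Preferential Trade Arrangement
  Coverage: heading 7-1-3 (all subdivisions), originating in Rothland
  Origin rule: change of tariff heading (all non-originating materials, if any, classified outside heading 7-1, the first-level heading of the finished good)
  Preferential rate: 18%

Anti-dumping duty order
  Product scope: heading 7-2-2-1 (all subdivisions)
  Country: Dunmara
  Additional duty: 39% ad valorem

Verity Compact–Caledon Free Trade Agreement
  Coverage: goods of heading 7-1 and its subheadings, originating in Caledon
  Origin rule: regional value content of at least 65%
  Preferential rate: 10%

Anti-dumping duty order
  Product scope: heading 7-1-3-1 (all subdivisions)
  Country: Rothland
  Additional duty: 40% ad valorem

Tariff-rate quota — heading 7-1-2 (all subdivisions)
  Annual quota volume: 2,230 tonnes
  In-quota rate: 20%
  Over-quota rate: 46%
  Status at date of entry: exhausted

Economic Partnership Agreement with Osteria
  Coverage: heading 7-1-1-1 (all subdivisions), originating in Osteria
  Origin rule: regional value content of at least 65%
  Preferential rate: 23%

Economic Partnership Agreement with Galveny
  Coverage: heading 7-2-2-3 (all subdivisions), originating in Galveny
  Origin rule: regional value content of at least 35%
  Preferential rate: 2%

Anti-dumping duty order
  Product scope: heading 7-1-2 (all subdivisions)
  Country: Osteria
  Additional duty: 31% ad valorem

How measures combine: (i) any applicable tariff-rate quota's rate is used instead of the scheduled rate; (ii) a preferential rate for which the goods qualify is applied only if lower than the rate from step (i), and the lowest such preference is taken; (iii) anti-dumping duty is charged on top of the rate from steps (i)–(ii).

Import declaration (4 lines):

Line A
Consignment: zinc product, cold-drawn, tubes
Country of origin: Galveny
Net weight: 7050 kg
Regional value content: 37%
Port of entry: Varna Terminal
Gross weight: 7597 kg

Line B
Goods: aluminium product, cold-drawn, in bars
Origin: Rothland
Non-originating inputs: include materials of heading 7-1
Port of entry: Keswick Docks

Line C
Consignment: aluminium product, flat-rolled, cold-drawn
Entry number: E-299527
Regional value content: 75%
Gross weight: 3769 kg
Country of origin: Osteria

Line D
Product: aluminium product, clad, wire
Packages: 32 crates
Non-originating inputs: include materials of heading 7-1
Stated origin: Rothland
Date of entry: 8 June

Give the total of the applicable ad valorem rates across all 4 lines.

Line A: zinc → 7-2; tubes → 7-2-3; cold-drawn → 7-2-3-1. Scheduled 10%. quota on 7-2-3-1 exhausted → over-quota 17%; Galveny agreement on 7-2-2-3: 7-2-3-1 not covered. → 17%.
Line B: aluminium → 7-1; in bars → 7-1-3; cold-drawn → 7-1-3-1. Scheduled 12%. Rothland agreement on 7-1-3: CTH not met; anti-dumping (Rothland, 7-1-3-1): +40%; total 12% + 40% = 52%. → 52%.
Line C: aluminium → 7-1; flat-rolled → 7-1-4; cold-drawn → 7-1-4-2. Scheduled 10%. Osteria agreement on 7-1-1-1: 7-1-4-2 not covered. → 10%.
Line D: aluminium → 7-1; wire → 7-1-2; clad → 7-1-2-2. Scheduled 38%. quota on 7-1-2 exhausted → over-quota 46%; Rothland agreement on 7-1-3: 7-1-2-2 not covered. → 46%.
Sum: 17% + 52% + 10% + 46% = 125%.

125%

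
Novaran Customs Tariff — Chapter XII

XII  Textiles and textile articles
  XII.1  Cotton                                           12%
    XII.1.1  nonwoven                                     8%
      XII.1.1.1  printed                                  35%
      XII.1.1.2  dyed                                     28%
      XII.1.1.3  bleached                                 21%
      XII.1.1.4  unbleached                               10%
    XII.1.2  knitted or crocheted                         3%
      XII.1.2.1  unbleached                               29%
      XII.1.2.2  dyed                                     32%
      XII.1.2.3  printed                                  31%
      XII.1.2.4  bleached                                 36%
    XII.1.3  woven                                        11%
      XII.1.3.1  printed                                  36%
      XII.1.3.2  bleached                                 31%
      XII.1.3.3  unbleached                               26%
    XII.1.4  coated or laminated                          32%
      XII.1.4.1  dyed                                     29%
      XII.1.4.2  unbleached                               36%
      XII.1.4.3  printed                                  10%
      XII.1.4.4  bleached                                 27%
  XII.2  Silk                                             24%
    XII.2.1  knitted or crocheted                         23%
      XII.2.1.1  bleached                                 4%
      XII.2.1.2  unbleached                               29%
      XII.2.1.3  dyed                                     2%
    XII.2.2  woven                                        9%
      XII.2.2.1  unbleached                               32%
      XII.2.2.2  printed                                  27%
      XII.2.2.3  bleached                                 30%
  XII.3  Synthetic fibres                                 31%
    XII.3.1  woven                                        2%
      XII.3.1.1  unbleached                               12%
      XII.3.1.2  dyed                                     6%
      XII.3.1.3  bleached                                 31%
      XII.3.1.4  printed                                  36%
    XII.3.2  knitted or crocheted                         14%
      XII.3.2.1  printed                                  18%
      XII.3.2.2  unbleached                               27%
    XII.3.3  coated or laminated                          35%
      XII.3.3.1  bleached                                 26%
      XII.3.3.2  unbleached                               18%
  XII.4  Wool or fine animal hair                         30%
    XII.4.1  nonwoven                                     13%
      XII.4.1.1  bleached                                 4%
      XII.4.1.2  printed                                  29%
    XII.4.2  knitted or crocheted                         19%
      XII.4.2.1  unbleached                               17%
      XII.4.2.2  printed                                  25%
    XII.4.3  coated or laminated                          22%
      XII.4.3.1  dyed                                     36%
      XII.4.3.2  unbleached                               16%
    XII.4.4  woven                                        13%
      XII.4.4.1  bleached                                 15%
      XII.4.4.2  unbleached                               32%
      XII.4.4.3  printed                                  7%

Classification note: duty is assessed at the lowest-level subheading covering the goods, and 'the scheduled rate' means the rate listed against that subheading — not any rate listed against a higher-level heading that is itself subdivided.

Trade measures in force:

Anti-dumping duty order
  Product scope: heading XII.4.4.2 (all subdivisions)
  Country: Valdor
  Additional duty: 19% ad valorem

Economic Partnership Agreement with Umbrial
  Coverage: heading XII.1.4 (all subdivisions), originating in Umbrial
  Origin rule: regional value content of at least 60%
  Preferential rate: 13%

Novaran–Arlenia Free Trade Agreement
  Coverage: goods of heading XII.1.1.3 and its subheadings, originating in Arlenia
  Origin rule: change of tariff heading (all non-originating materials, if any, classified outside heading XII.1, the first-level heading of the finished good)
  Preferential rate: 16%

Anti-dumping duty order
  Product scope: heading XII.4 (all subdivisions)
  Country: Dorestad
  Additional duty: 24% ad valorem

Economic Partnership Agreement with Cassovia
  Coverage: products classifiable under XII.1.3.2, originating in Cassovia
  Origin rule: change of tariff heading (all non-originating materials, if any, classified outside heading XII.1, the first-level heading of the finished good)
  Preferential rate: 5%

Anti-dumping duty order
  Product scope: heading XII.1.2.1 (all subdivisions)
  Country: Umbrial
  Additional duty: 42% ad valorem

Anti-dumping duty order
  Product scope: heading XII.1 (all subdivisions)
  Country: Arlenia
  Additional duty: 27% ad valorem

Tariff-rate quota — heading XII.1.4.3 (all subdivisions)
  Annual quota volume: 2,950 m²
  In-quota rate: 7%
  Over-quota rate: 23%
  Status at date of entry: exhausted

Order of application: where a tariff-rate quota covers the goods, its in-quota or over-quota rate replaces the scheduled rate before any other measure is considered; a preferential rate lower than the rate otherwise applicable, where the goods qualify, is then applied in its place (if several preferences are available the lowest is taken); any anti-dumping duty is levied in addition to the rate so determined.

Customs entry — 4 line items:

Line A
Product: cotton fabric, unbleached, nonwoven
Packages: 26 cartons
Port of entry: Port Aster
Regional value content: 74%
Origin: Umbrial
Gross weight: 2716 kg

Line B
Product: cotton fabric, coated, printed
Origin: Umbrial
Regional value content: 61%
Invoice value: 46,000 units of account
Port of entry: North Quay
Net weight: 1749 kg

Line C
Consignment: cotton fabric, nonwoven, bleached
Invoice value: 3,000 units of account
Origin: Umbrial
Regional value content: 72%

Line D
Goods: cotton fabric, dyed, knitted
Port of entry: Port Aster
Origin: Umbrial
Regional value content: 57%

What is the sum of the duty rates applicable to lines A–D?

76%

Line A: cotton → XII.1; nonwoven → XII.1.1; unbleached → XII.1.1.4. Scheduled 10%. Umbrial agreement on XII.1.4: XII.1.1.4 not covered. → 10%.
Line B: cotton → XII.1; coated → XII.1.4; printed → XII.1.4.3. Scheduled 10%. quota on XII.1.4.3 exhausted → over-quota 23%; Umbrial agreement on XII.1.4: RVC ≥ 60% → 13% available; preferential 13%. → 13%.
Line C: cotton → XII.1; nonwoven → XII.1.1; bleached → XII.1.1.3. Scheduled 21%. Umbrial agreement on XII.1.4: XII.1.1.3 not covered. → 21%.
Line D: cotton → XII.1; knitted → XII.1.2; dyed → XII.1.2.2. Scheduled 32%. Umbrial agreement on XII.1.4: XII.1.2.2 not covered. → 32%.
Sum: 10% + 13% + 21% + 32% = 76%.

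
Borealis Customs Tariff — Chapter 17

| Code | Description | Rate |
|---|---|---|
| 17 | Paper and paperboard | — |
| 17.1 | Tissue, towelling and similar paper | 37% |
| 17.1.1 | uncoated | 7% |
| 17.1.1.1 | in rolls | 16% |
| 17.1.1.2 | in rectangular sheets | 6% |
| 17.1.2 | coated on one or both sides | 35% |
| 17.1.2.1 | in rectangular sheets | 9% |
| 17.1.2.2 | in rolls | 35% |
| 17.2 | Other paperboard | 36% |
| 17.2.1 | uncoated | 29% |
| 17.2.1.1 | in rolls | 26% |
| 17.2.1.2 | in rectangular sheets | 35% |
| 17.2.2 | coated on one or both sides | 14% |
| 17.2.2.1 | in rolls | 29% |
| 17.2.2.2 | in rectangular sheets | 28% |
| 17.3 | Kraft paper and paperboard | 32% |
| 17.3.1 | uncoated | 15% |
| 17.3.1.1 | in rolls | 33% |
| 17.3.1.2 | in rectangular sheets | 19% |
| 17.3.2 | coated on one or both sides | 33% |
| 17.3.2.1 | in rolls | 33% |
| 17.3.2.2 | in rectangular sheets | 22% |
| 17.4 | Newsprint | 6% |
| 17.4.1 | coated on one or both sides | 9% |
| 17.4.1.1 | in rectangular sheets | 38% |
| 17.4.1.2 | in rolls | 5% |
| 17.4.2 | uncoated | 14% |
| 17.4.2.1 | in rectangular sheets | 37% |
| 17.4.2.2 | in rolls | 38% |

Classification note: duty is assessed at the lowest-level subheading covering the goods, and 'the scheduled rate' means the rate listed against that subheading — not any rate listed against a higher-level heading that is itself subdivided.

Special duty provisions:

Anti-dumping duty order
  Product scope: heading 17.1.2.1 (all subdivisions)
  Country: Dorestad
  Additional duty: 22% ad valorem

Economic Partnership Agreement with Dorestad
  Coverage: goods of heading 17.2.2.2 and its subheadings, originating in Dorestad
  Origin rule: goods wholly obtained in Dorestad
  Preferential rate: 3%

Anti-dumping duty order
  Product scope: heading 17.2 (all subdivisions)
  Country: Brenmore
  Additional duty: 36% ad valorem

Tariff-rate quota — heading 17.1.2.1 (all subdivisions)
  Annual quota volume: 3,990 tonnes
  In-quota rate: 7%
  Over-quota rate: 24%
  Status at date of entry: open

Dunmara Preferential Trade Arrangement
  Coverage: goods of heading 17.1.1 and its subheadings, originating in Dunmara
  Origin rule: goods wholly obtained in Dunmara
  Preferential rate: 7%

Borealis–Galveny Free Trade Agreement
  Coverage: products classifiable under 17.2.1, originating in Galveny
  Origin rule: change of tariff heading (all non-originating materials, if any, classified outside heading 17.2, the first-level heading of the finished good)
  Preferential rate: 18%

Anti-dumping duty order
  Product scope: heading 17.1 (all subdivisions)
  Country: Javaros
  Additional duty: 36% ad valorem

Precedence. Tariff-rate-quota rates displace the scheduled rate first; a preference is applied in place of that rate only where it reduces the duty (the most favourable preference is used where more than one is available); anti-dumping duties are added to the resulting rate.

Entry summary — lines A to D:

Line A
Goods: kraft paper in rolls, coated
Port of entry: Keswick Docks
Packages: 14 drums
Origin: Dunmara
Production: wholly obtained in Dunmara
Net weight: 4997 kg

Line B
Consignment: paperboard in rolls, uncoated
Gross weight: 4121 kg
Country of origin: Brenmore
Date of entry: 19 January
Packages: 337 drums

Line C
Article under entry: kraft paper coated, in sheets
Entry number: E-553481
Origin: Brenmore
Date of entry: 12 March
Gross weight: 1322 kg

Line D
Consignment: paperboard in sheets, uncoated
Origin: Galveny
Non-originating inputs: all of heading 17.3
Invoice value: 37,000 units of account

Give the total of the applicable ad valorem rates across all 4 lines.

Line A: kraft paper → 17.3; coated → 17.3.2; in rolls → 17.3.2.1. Scheduled 33%. Dunmara agreement on 17.1.1: 17.3.2.1 not covered. → 33%.
Line B: paperboard → 17.2; uncoated → 17.2.1; in rolls → 17.2.1.1. Scheduled 26%. anti-dumping (Brenmore, 17.2): +36%; total 26% + 36% = 62%. → 62%.
Line C: kraft paper → 17.3; coated → 17.3.2; in sheets → 17.3.2.2. Scheduled 22%. No special measure applies. → 22%.
Line D: paperboard → 17.2; uncoated → 17.2.1; in sheets → 17.2.1.2. Scheduled 35%. Galveny agreement on 17.2.1: CTH met → 18% available; preferential 18%. → 18%.
Sum: 33% + 62% + 22% + 18% = 135%.

135%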